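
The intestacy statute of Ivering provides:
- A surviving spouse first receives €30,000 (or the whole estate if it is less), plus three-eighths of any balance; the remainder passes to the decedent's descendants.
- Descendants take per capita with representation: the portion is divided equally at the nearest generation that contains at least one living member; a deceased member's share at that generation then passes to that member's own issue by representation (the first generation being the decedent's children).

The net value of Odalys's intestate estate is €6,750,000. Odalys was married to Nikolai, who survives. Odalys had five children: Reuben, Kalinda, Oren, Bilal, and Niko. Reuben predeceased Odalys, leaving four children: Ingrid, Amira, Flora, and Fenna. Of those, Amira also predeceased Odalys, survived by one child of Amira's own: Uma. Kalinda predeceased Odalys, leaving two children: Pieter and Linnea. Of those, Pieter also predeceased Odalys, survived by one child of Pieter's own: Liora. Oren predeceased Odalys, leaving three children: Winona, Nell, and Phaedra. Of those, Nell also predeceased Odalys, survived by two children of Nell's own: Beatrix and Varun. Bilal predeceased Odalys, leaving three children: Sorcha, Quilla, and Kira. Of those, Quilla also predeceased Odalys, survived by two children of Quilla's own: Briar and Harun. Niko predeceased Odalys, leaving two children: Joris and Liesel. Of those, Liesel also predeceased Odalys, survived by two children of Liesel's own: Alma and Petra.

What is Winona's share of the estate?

Winona receives €300,000.

Nikolai first takes €30,000, leaving a balance of €6,720,000. Nikolai then takes three-eighths of the balance (€2,520,000), for a total of €2,550,000. The remaining €4,200,000 passes to the descendants.
No child survives, so the initial division is made at the grandchildren's generation.
The descendants' portion (€4,200,000) is divided into 14 shares of €300,000: Ingrid, Flora, Fenna, Linnea, Winona, Phaedra, Sorcha, Kira, and Joris each take €300,000; Amira's €300,000 share passes to Amira's issue; Pieter's €300,000 share passes to Pieter's issue; Nell's €300,000 share passes to Nell's issue; Quilla's €300,000 share passes to Quilla's issue; Liesel's €300,000 share passes to Liesel's issue.
Amira's share (€300,000) passes entirely to Uma.
Pieter's share (€300,000) passes entirely to Liora.
Nell's share (€300,000) is divided into 2 shares of €150,000: Beatrix and Varun each take €150,000.
Quilla's share (€300,000) is divided into 2 shares of €150,000: Briar and Harun each take €150,000.
Liesel's share (€300,000) is divided into 2 shares of €150,000: Alma and Petra each take €150,000.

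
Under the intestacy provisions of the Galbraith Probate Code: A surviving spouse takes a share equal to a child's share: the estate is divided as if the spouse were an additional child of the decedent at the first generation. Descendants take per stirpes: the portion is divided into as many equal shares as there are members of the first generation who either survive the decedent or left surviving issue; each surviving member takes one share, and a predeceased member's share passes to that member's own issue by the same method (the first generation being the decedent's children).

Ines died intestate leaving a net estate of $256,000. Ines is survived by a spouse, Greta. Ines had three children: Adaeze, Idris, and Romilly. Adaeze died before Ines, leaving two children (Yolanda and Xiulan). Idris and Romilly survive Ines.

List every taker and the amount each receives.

Greta: $64,000; Yolanda: $32,000; Xiulan: $32,000; Idris: $64,000; Romilly: $64,000

The spouse counts as an additional share at the children's level, so there are 4 primary shares of $64,000. Greta takes one such share ($64,000).
The children's combined portion ($192,000) is divided into 3 shares of $64,000: Idris and Romilly each take $64,000; Adaeze's $64,000 share passes to Adaeze's issue.
Adaeze's share ($64,000) is divided into 2 shares of $32,000: Yolanda and Xiulan each take $32,000.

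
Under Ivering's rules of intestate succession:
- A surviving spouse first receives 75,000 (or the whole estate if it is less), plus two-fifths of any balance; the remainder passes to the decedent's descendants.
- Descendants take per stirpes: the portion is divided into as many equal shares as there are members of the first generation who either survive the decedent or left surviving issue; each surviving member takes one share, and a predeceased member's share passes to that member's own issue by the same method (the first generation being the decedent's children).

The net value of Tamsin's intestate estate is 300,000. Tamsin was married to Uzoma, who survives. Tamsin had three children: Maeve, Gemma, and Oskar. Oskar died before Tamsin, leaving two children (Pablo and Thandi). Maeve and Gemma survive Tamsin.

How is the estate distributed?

Uzoma first takes 75,000, leaving a balance of 225,000. Uzoma then takes two-fifths of the balance (90,000), for a total of 165,000. The remaining 135,000 passes to the descendants.
The descendants' portion (135,000) is divided into 3 shares of 45,000: Maeve and Gemma each take 45,000; Oskar's 45,000 share passes to Oskar's issue.
Oskar's share (45,000) is divided into 2 shares of 22,500: Pablo and Thandi each take 22,500.

Uzoma: 165,000; Maeve: 45,000; Gemma: 45,000; Pablo: 22,500; Thandi: 22,500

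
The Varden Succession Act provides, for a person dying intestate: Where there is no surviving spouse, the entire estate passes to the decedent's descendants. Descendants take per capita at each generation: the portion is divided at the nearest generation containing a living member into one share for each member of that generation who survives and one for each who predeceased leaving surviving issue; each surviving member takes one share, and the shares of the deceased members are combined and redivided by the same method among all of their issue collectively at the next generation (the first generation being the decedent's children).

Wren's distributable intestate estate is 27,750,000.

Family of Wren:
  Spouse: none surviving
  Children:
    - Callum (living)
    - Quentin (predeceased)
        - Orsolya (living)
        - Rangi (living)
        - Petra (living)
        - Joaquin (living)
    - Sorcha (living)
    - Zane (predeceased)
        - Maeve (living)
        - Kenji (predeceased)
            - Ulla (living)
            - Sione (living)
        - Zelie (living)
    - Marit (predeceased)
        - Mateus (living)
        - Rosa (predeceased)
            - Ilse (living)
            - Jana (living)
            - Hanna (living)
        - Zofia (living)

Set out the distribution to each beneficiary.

The entire 27,750,000 passes to the descendants.
That amount (27,750,000) is divided at the children's generation into 5 shares of 5,550,000. Callum and Sorcha each take 5,550,000. The 3 shares of the deceased (Quentin, Zane, and Marit) are combined into a pool of 16,650,000.
That pool (16,650,000) is divided at the grandchildren's generation into 10 shares of 1,665,000. Orsolya, Rangi, Petra, Joaquin, Maeve, Zelie, Mateus, and Zofia each take 1,665,000. The 2 shares of the deceased (Kenji and Rosa) are combined into a pool of 3,330,000.
That pool (3,330,000) is divided at the great-grandchildren's generation equally among Ulla, Sione, Ilse, Jana, and Hanna: 666,000 each.

Callum: 5,550,000; Orsolya: 1,665,000; Rangi: 1,665,000; Petra: 1,665,000; Joaquin: 1,665,000; Sorcha: 5,550,000; Maeve: 1,665,000; Ulla: 666,000; Sione: 666,000; Zelie: 1,665,000; Mateus: 1,665,000; Ilse: 666,000; Jana: 666,000; Hanna: 666,000; Zofia: 1,665,000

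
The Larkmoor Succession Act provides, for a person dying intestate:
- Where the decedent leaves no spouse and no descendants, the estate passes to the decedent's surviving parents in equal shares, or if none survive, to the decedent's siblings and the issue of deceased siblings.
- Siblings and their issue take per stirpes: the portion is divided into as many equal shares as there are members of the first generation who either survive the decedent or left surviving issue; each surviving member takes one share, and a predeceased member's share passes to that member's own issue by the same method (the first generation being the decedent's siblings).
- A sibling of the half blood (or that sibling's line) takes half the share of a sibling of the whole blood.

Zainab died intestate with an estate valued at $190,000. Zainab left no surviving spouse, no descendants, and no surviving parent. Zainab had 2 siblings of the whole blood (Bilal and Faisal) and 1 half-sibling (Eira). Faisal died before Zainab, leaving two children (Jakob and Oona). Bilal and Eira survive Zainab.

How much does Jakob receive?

The entire $190,000 passes to the siblings and their issue.
Counting each half-blood sibling's line as half a unit, there are 5/2 units in $190,000, so one unit is $76,000. Whole-blood lines (Bilal and Faisal) take $76,000 each; half-blood lines (Eira) take $38,000 each.
Faisal's share ($76,000) is divided into 2 shares of $38,000: Jakob and Oona each take $38,000.

Jakob receives $38,000.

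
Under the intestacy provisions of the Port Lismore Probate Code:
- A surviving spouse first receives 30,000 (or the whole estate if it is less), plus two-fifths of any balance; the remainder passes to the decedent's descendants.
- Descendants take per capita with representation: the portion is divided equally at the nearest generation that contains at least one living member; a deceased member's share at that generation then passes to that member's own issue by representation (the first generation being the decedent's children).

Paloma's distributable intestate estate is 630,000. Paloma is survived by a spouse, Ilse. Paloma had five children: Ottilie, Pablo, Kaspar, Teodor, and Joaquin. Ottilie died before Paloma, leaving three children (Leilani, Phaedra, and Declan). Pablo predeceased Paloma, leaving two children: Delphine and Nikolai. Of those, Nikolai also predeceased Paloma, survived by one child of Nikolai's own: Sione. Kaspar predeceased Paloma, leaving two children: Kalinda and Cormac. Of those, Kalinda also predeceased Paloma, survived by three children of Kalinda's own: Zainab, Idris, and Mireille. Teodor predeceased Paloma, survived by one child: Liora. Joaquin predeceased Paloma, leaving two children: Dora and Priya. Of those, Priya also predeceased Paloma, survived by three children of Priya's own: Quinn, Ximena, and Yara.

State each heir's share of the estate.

Ilse: 270,000; Leilani: 36,000; Phaedra: 36,000; Declan: 36,000; Delphine: 36,000; Sione: 36,000; Zainab: 12,000; Idris: 12,000; Mireille: 12,000; Cormac: 36,000; Liora: 36,000; Dora: 36,000; Quinn: 12,000; Ximena: 12,000; Yara: 12,000

Ilse first takes 30,000, leaving a balance of 600,000. Ilse then takes two-fifths of the balance (240,000), for a total of 270,000. The remaining 360,000 passes to the descendants.
No child survives, so the initial division is made at the grandchildren's generation.
The descendants' portion (360,000) is divided into 10 shares of 36,000: Leilani, Phaedra, Declan, Delphine, Cormac, Liora, and Dora each take 36,000; Nikolai's 36,000 share passes to Nikolai's issue; Kalinda's 36,000 share passes to Kalinda's issue; Priya's 36,000 share passes to Priya's issue.
Nikolai's share (36,000) passes entirely to Sione.
Kalinda's share (36,000) is divided into 3 shares of 12,000: Zainab, Idris, and Mireille each take 12,000.
Priya's share (36,000) is divided into 3 shares of 12,000: Quinn, Ximena, and Yara each take 12,000.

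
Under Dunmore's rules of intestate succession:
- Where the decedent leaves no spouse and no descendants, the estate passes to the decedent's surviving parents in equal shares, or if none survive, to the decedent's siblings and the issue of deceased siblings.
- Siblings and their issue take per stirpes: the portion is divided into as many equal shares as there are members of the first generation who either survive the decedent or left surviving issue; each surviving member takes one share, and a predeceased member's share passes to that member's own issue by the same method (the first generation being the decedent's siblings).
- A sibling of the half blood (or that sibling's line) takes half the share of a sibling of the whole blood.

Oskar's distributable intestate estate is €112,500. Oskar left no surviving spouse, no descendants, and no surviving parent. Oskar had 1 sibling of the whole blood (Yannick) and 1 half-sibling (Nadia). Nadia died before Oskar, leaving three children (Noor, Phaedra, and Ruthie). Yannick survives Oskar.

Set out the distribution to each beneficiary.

Noor: €12,500; Phaedra: €12,500; Ruthie: €12,500; Yannick: €75,000

The entire €112,500 passes to the siblings and their issue.
Counting each half-blood sibling's line as half a unit, there are 3/2 units in €112,500, so one unit is €75,000. Whole-blood lines (Yannick) take €75,000 each; half-blood lines (Nadia) take €37,500 each.
Nadia's share (€37,500) is divided into 3 shares of €12,500: Noor, Phaedra, and Ruthie each take €12,500.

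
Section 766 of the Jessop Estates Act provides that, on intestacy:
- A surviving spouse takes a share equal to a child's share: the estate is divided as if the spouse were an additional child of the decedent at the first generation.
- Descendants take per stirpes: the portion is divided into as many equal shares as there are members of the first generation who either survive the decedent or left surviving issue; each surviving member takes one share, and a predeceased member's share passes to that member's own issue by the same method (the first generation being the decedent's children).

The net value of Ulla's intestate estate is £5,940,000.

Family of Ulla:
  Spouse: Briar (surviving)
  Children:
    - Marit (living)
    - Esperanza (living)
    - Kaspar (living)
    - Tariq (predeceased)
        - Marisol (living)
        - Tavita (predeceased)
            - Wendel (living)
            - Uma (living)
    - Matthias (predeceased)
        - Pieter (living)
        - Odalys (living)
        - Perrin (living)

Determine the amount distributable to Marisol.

The spouse counts as an additional share at the children's level, so there are 6 primary shares of £990,000. Briar takes one such share (£990,000).
The children's combined portion (£4,950,000) is divided into 5 shares of £990,000: Marit, Esperanza, and Kaspar each take £990,000; Tariq's £990,000 share passes to Tariq's issue; Matthias's £990,000 share passes to Matthias's issue.
Tariq's share (£990,000) is divided into 2 shares of £495,000: Marisol takes £495,000; Tavita's £495,000 share passes to Tavita's issue.
Tavita's share (£495,000) is divided into 2 shares of £247,500: Wendel and Uma each take £247,500.
Matthias's share (£990,000) is divided into 3 shares of £330,000: Pieter, Odalys, and Perrin each take £330,000.

Marisol receives £495,000.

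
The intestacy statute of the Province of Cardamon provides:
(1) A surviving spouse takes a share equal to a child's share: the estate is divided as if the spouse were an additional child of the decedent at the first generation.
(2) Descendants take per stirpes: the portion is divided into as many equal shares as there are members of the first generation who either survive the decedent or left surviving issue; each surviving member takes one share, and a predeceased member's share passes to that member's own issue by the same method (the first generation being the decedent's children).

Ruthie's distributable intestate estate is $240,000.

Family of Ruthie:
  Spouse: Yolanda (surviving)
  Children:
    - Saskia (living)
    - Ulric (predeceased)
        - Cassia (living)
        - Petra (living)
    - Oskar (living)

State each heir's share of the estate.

The spouse counts as an additional share at the children's level, so there are 4 primary shares of $60,000. Yolanda takes one such share ($60,000).
The children's combined portion ($180,000) is divided into 3 shares of $60,000: Saskia and Oskar each take $60,000; Ulric's $60,000 share passes to Ulric's issue.
Ulric's share ($60,000) is divided into 2 shares of $30,000: Cassia and Petra each take $30,000.

Yolanda: $60,000; Saskia: $60,000; Cassia: $30,000; Petra: $30,000; Oskar: $60,000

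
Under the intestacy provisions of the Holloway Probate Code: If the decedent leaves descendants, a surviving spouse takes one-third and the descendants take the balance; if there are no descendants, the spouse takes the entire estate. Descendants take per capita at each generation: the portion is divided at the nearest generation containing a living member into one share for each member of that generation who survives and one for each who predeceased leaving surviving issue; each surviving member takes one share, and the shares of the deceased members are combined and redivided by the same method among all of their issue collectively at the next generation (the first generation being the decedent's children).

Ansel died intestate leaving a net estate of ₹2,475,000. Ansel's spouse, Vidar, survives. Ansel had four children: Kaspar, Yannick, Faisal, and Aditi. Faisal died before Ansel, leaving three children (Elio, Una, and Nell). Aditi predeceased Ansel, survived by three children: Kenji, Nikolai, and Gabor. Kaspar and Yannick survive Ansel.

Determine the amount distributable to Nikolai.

Vidar takes one-third of ₹2,475,000 = ₹825,000. The remaining ₹1,650,000 passes to the descendants.
The descendants' portion (₹1,650,000) is divided at the children's generation into 4 shares of ₹412,500. Kaspar and Yannick each take ₹412,500. The 2 shares of the deceased (Faisal and Aditi) are combined into a pool of ₹825,000.
That pool (₹825,000) is divided at the grandchildren's generation equally among Elio, Una, Nell, Kenji, Nikolai, and Gabor: ₹137,500 each.

Nikolai receives ₹137,500.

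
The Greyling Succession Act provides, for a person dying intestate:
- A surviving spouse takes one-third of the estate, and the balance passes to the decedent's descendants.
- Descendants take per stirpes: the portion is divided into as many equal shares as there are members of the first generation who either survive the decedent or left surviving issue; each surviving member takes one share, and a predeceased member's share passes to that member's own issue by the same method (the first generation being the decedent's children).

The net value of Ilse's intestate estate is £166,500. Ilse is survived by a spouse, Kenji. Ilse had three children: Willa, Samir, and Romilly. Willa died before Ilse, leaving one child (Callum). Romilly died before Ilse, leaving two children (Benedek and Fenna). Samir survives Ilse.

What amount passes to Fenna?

Fenna receives £18,500.

Kenji takes one-third of £166,500 = £55,500. The remaining £111,000 passes to the descendants.
The descendants' portion (£111,000) is divided into 3 shares of £37,000: Samir takes £37,000; Willa's £37,000 share passes to Willa's issue; Romilly's £37,000 share passes to Romilly's issue.
Willa's share (£37,000) passes entirely to Callum.
Romilly's share (£37,000) is divided into 2 shares of £18,500: Benedek and Fenna each take £18,500.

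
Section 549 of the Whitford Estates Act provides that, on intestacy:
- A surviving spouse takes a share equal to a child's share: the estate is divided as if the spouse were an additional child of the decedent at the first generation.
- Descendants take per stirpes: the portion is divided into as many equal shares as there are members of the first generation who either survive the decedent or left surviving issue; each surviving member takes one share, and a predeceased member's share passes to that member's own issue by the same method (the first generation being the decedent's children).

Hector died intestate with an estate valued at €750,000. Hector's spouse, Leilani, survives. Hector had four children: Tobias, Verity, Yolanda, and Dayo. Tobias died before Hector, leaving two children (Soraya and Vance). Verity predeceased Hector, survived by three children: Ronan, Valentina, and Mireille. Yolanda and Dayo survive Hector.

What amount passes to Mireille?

Mireille receives €50,000.

The spouse counts as an additional share at the children's level, so there are 5 primary shares of €150,000. Leilani takes one such share (€150,000).
The children's combined portion (€600,000) is divided into 4 shares of €150,000: Yolanda and Dayo each take €150,000; Tobias's €150,000 share passes to Tobias's issue; Verity's €150,000 share passes to Verity's issue.
Tobias's share (€150,000) is divided into 2 shares of €75,000: Soraya and Vance each take €75,000.
Verity's share (€150,000) is divided into 3 shares of €50,000: Ronan, Valentina, and Mireille each take €50,000.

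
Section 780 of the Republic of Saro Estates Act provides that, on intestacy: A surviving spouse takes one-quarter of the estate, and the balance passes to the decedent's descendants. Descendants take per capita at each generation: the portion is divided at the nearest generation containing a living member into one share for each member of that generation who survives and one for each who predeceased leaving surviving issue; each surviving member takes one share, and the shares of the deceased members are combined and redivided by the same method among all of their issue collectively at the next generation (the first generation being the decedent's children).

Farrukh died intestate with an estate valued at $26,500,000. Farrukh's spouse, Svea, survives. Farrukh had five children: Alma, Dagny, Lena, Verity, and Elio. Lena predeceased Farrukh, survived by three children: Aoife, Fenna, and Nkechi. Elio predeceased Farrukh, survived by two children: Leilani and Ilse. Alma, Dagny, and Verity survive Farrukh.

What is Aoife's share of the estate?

Svea takes one-quarter of $26,500,000 = $6,625,000. The remaining $19,875,000 passes to the descendants.
The descendants' portion ($19,875,000) is divided at the children's generation into 5 shares of $3,975,000. Alma, Dagny, and Verity each take $3,975,000. The 2 shares of the deceased (Lena and Elio) are combined into a pool of $7,950,000.
That pool ($7,950,000) is divided at the grandchildren's generation equally among Aoife, Fenna, Nkechi, Leilani, and Ilse: $1,590,000 each.

Aoife receives $1,590,000.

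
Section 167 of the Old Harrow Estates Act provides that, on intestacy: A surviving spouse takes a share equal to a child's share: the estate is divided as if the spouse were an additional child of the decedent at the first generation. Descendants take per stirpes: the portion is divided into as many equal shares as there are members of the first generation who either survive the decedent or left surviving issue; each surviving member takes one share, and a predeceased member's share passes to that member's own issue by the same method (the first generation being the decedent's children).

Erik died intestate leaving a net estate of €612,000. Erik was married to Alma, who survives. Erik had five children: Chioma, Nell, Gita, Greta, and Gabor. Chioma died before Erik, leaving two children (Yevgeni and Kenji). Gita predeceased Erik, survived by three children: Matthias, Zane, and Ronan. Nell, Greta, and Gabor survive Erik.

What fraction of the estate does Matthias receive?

Matthias receives 1/18 of the estate.

The spouse counts as an additional share at the children's level, so there are 6 primary shares of €102,000. Alma takes one such share (€102,000).
The children's combined portion (€510,000) is divided into 5 shares of €102,000: Nell, Greta, and Gabor each take €102,000; Chioma's €102,000 share passes to Chioma's issue; Gita's €102,000 share passes to Gita's issue.
Chioma's share (€102,000) is divided into 2 shares of €51,000: Yevgeni and Kenji each take €51,000.
Gita's share (€102,000) is divided into 3 shares of €34,000: Matthias, Zane, and Ronan each take €34,000.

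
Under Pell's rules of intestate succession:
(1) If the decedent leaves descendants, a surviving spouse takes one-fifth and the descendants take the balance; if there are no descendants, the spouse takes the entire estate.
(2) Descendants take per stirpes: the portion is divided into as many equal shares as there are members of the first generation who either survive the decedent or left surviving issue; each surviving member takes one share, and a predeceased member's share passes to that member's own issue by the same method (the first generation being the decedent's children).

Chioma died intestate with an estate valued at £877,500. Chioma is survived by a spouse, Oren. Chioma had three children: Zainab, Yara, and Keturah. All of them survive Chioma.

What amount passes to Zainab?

Oren takes one-fifth of £877,500 = £175,500. The remaining £702,000 passes to the descendants.
The descendants' portion (£702,000) is divided into 3 shares of £234,000: Zainab, Yara, and Keturah each take £234,000.

Zainab receives £234,000.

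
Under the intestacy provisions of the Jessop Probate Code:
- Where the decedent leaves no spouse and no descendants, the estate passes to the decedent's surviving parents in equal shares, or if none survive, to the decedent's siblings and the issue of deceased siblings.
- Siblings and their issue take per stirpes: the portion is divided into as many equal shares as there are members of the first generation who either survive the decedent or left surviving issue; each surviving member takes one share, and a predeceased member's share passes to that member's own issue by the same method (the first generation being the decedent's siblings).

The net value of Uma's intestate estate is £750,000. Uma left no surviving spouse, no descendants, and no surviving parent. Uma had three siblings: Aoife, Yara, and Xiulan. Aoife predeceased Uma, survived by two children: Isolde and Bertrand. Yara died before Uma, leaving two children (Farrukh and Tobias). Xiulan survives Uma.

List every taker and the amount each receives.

The entire £750,000 passes to the siblings and their issue.
That amount (£750,000) is divided into 3 shares of £250,000: Xiulan takes £250,000; Aoife's £250,000 share passes to Aoife's issue; Yara's £250,000 share passes to Yara's issue.
Aoife's share (£250,000) is divided into 2 shares of £125,000: Isolde and Bertrand each take £125,000.
Yara's share (£250,000) is divided into 2 shares of £125,000: Farrukh and Tobias each take £125,000.

Isolde: £125,000; Bertrand: £125,000; Farrukh: £125,000; Tobias: £125,000; Xiulan: £250,000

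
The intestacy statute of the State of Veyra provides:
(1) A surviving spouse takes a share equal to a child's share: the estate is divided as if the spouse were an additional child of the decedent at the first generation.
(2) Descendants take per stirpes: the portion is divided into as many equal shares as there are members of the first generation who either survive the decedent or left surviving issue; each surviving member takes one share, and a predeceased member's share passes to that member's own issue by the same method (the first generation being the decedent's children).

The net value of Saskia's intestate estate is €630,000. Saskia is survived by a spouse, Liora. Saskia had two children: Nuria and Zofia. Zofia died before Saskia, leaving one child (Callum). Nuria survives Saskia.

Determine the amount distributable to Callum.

The spouse counts as an additional share at the children's level, so there are 3 primary shares of €210,000. Liora takes one such share (€210,000).
The children's combined portion (€420,000) is divided into 2 shares of €210,000: Nuria takes €210,000; Zofia's €210,000 share passes to Zofia's issue.
Zofia's share (€210,000) passes entirely to Callum.

Callum receives €210,000.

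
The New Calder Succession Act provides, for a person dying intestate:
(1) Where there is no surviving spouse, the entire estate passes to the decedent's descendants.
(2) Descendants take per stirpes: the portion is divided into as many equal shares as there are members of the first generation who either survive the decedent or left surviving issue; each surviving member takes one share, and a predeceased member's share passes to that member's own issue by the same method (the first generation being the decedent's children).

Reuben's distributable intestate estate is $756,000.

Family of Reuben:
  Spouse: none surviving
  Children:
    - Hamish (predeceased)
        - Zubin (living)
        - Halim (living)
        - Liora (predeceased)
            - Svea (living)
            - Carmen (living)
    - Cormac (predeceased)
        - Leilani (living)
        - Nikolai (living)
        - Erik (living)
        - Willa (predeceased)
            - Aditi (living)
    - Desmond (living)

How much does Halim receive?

The entire $756,000 passes to the descendants.
That amount ($756,000) is divided into 3 shares of $252,000: Desmond takes $252,000; Hamish's $252,000 share passes to Hamish's issue; Cormac's $252,000 share passes to Cormac's issue.
Hamish's share ($252,000) is divided into 3 shares of $84,000: Zubin and Halim each take $84,000; Liora's $84,000 share passes to Liora's issue.
Liora's share ($84,000) is divided into 2 shares of $42,000: Svea and Carmen each take $42,000.
Cormac's share ($252,000) is divided into 4 shares of $63,000: Leilani, Nikolai, and Erik each take $63,000; Willa's $63,000 share passes to Willa's issue.
Willa's share ($63,000) passes entirely to Aditi.

Halim receives $84,000.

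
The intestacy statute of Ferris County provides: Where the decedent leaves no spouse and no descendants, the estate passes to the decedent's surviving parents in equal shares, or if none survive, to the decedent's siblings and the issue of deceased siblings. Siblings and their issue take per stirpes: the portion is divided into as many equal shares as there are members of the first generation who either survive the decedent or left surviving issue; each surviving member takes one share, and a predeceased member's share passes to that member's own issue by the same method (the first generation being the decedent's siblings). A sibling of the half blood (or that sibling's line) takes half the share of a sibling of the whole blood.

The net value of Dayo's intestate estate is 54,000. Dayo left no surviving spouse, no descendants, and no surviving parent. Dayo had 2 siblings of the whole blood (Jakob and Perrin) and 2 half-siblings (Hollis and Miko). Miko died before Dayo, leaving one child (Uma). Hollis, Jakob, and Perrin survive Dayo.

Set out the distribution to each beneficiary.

Hollis: 9,000; Jakob: 18,000; Perrin: 18,000; Uma: 9,000

The entire 54,000 passes to the siblings and their issue.
Counting each half-blood sibling's line as half a unit, there are 3 units in 54,000, so one unit is 18,000. Whole-blood lines (Jakob and Perrin) take 18,000 each; half-blood lines (Hollis and Miko) take 9,000 each.
Miko's share (9,000) passes entirely to Uma.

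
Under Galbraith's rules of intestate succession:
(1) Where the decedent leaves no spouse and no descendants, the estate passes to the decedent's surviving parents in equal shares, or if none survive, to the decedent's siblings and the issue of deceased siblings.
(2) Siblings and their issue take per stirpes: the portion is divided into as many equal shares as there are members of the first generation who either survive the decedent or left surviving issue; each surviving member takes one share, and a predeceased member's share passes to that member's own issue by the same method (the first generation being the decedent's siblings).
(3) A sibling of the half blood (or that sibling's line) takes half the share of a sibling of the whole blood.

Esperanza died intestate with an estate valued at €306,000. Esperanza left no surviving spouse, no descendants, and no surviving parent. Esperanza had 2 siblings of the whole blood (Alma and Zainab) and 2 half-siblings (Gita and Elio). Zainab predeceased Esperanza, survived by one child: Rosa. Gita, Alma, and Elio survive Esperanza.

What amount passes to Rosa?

The entire €306,000 passes to the siblings and their issue.
Counting each half-blood sibling's line as half a unit, there are 3 units in €306,000, so one unit is €102,000. Whole-blood lines (Alma and Zainab) take €102,000 each; half-blood lines (Gita and Elio) take €51,000 each.
Zainab's share (€102,000) passes entirely to Rosa.

Rosa receives €102,000.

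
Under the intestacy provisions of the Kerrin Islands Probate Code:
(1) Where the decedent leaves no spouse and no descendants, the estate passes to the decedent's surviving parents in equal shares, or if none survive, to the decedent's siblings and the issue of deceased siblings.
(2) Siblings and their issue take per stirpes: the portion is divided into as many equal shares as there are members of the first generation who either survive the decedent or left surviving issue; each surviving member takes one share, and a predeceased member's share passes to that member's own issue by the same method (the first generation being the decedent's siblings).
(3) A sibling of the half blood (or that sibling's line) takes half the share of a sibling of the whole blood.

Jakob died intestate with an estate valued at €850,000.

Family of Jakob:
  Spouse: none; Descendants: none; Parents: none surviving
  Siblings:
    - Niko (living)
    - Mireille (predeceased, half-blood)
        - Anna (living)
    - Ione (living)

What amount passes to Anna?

Anna receives €170,000.

The entire €850,000 passes to the siblings and their issue.
Counting each half-blood sibling's line as half a unit, there are 5/2 units in €850,000, so one unit is €340,000. Whole-blood lines (Niko and Ione) take €340,000 each; half-blood lines (Mireille) take €170,000 each.
Mireille's share (€170,000) passes entirely to Anna.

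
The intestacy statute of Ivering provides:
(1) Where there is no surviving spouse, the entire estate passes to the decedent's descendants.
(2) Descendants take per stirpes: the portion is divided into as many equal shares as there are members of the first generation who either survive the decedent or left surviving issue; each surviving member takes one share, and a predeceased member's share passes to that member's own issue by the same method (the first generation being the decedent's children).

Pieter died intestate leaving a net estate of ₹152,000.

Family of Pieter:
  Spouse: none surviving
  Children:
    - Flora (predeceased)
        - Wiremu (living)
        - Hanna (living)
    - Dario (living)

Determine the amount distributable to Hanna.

Hanna receives ₹38,000.

The entire ₹152,000 passes to the descendants.
That amount (₹152,000) is divided into 2 shares of ₹76,000: Dario takes ₹76,000; Flora's ₹76,000 share passes to Flora's issue.
Flora's share (₹76,000) is divided into 2 shares of ₹38,000: Wiremu and Hanna each take ₹38,000.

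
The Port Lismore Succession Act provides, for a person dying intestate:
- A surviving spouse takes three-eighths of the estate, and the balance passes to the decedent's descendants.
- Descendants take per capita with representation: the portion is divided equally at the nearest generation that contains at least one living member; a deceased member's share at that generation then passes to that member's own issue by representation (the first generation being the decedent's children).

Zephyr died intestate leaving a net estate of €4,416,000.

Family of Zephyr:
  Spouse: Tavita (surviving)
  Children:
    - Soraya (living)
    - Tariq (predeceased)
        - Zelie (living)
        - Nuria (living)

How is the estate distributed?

Tavita takes three-eighths of €4,416,000 = €1,656,000. The remaining €2,760,000 passes to the descendants.
The descendants' portion (€2,760,000) is divided into 2 shares of €1,380,000: Soraya takes €1,380,000; Tariq's €1,380,000 share passes to Tariq's issue.
Tariq's share (€1,380,000) is divided into 2 shares of €690,000: Zelie and Nuria each take €690,000.

Tavita: €1,656,000; Soraya: €1,380,000; Zelie: €690,000; Nuria: €690,000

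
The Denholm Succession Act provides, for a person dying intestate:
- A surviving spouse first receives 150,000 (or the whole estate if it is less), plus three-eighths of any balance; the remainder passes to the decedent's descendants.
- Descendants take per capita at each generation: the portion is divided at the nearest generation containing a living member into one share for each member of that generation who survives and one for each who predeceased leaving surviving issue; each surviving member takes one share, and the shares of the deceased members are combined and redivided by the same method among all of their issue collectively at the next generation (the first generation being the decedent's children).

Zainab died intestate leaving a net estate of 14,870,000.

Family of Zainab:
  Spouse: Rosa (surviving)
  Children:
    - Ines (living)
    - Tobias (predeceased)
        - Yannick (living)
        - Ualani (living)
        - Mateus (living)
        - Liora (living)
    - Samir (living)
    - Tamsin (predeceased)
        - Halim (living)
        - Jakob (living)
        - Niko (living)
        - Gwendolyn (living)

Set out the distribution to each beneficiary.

Rosa first takes 150,000, leaving a balance of 14,720,000. Rosa then takes three-eighths of the balance (5,520,000), for a total of 5,670,000. The remaining 9,200,000 passes to the descendants.
The descendants' portion (9,200,000) is divided at the children's generation into 4 shares of 2,300,000. Ines and Samir each take 2,300,000. The 2 shares of the deceased (Tobias and Tamsin) are combined into a pool of 4,600,000.
That pool (4,600,000) is divided at the grandchildren's generation equally among Yannick, Ualani, Mateus, Liora, Halim, Jakob, Niko, and Gwendolyn: 575,000 each.

Rosa: 5,670,000; Ines: 2,300,000; Yannick: 575,000; Ualani: 575,000; Mateus: 575,000; Liora: 575,000; Samir: 2,300,000; Halim: 575,000; Jakob: 575,000; Niko: 575,000; Gwendolyn: 575,000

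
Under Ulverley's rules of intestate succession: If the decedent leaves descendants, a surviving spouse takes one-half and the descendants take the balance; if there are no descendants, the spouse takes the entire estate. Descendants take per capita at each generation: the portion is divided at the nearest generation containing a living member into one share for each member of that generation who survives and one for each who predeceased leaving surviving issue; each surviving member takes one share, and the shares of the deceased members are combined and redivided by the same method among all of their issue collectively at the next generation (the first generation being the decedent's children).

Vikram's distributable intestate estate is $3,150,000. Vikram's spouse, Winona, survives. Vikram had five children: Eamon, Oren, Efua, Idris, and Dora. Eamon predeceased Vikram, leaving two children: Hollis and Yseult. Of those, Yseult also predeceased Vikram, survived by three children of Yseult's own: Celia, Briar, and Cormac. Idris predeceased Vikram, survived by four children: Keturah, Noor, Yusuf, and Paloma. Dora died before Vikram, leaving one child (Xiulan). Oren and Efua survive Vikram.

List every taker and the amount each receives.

Winona: $1,575,000; Hollis: $135,000; Celia: $45,000; Briar: $45,000; Cormac: $45,000; Oren: $315,000; Efua: $315,000; Keturah: $135,000; Noor: $135,000; Yusuf: $135,000; Paloma: $135,000; Xiulan: $135,000

Winona takes one-half of $3,150,000 = $1,575,000. The remaining $1,575,000 passes to the descendants.
The descendants' portion ($1,575,000) is divided at the children's generation into 5 shares of $315,000. Oren and Efua each take $315,000. The 3 shares of the deceased (Eamon, Idris, and Dora) are combined into a pool of $945,000.
That pool ($945,000) is divided at the grandchildren's generation into 7 shares of $135,000. Hollis, Keturah, Noor, Yusuf, Paloma, and Xiulan each take $135,000. The remaining share for the deceased Yseult ($135,000) is carried to the next generation.
That pool ($135,000) is divided at the great-grandchildren's generation equally among Celia, Briar, and Cormac: $45,000 each.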